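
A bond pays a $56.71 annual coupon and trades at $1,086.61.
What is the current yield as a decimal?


Formula: Current yield = annual coupon / price
Substituting: CY = $56.71 / $1,086.61
CY = 0.05219

0.05219


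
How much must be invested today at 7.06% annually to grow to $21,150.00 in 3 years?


Formula: PV = FV / (1 + r)^n
Substituting: PV = $21,150.00 / (1 + 0.0706)^3
Discount factor: (1.0706)^3 = 1.227105
PV = $21,150.00 / 1.227105 = $17,235.69

$17,235.69


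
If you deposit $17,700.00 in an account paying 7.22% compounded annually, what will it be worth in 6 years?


Formula: FV = P * (1 + r)^n
Substituting: FV = $17,700.00 * (1 + 0.0722)^6
Growth factor: (1.0722)^6 = 1.519339
FV = $17,700.00 * 1.519339 = $26,892.31

$26,892.31


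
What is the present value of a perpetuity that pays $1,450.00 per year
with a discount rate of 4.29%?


Formula: PV = C / r
Substituting: PV = $1,450.00 / 0.0429
PV = $33,799.53

$33,799.53


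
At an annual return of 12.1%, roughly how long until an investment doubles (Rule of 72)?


Formula: Years ≈ 72 / r
Substituting: Years ≈ 72 / 12.1
Years ≈ 6.0

6.0 years


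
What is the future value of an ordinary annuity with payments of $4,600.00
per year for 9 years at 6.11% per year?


Formula: FV = PMT * ((1+r)^n - 1) / r
Growth factor: (1 + 0.0611)^9 = 1.705324
Numerator: 1.705324 - 1 = 0.705324
FV = $4,600.00 * 0.705324 / 0.0611 = $53,101.29

$53,101.29


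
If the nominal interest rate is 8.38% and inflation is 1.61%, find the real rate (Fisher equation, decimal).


Formula: (1 + r_real) = (1 + r_nom) / (1 + inflation)
Substituting: (1 + r_real) = 1.0838 / 1.0161
(1 + r_real) = 1.066627
r_real = 1.066627 - 1 = 0.066627

0.066627


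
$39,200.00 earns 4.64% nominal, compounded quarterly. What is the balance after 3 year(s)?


Formula: FV = P * (1 + r/m)^(m*t)
Period rate: r/m = 0.0464 / 4 = 0.0116
Total periods: m*t = 4 * 3 = 12
Growth factor: (1 + 0.0116)^12 = 1.148433
FV = $39,200.00 * 1.148433 = $45,018.59

$45,018.59


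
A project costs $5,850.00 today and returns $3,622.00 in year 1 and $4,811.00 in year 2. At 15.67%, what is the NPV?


Formula: NPV = C0 + C1/(1+r) + C2/(1+r)^2
Discount C1: $3,622.00 / (1 + 0.1567) = $3,131.32
Discount C2: $4,811.00 / (1 + 0.1567)^2 = $3,595.79
NPV = -$5,850.00 + $3,131.32 + $3,595.79 = $877.11

$877.11


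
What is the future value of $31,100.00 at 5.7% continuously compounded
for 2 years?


Formula: FV = P * e^(r*t)
Exponent: r*t = 0.057 * 2 = 0.114
e^(0.114) = 1.120752
FV = $31,100.00 * 1.120752 = $34,855.39

$34,855.39


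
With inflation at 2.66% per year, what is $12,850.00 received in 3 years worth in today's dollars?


Formula: Real value = nominal / (1 + inflation)^years
Price level: (1 + 0.0266)^3 = 1.081942
Real value = $12,850.00 / 1.081942 = $11,876.80

$11,876.80


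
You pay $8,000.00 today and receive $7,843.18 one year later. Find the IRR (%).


Formula: IRR = C1/C0 - 1
Substituting: IRR = $7,843.18 / $8,000.00 - 1
Ratio: 0.980398 - 1 = -0.019602
IRR = -1.9602%

-1.9602%


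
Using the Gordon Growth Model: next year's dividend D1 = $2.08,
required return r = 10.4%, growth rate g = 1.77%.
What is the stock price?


Formula: P = D1 / (r - g)
Spread: r - g = 0.104 - 0.0177 = 0.0863
Substituting: P = $2.08 / 0.0863
P = $24.10

$24.10


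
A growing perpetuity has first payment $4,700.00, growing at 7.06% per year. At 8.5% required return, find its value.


Formula: PV = C / (r - g)
Spread: r - g = 0.085 - 0.0706 = 0.0144
Substituting: PV = $4,700.00 / 0.0144
PV = $326,388.89

$326,388.89


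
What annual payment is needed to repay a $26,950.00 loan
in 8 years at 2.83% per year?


Formula: PMT = PV * r / (1 - (1+r)^(-n))
Denominator: 1 - (1 + 0.0283)^(-8) = 0.20009
Numerator: $26,950.00 * 0.0283 = 762.685
PMT = 762.685 / 0.20009 = $3,811.72

$3,811.72


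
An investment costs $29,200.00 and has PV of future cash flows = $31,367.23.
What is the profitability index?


Formula: PI = PV(cash flows) / initial investment
Substituting: PI = $31,367.23 / $29,200.00
PI = 1.0742

1.0742


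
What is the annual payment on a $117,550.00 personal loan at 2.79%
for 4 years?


Formula: PMT = PV * r / (1 - (1+r)^(-n))
Denominator: 1 - (1 + 0.0279)^(-4) = 0.10423
Numerator: $117,550.00 * 0.0279 = 3279.645
PMT = 3279.645 / 0.10423 = $31,465.47

$31,465.47


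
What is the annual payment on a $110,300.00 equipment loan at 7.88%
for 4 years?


Formula: PMT = PV * r / (1 - (1+r)^(-n))
Denominator: 1 - (1 + 0.0788)^(-4) = 0.261694
Numerator: $110,300.00 * 0.0788 = 8691.64
PMT = 8691.64 / 0.261694 = $33,212.96

$33,212.96


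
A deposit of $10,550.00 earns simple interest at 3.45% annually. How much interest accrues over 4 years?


Formula: I = P * r * t
Substituting: I = $10,550.00 * 0.0345 * 4
Step: I = $10,550.00 * 0.138
I = $1,455.90

$1,455.90


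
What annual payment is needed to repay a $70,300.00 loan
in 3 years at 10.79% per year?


Formula: PMT = PV * r / (1 - (1+r)^(-n))
Denominator: 1 - (1 + 0.1079)^(-3) = 0.264643
Numerator: $70,300.00 * 0.1079 = 7585.37
PMT = 7585.37 / 0.264643 = $28,662.67

$28,662.67


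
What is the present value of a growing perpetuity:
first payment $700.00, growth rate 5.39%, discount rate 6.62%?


Formula: PV = C / (r - g)
Spread: r - g = 0.0662 - 0.0539 = 0.0123
Substituting: PV = $700.00 / 0.0123
PV = $56,910.57

$56,910.57


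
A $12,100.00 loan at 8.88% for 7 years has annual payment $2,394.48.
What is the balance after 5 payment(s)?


Formula: Balance = PV*(1+r)^k - PMT*((1+r)^k - 1)/r
Growth: (1 + 0.0888)^5 = 1.530173
Accumulated factor: ((1+r)^k - 1)/r = 5.970418
Balance = $12,100.00 * 1.530173 - $2,394.48 * 5.970418
Balance = $4,219.05

$4,219.05


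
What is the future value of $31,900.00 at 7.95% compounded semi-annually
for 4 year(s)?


Formula: FV = P * (1 + r/m)^(m*t)
Period rate: r/m = 0.0795 / 2 = 0.03975
Total periods: m*t = 2 * 4 = 8
Growth factor: (1 + 0.03975)^8 = 1.365939
FV = $31,900.00 * 1.365939 = $43,573.47

$43,573.47


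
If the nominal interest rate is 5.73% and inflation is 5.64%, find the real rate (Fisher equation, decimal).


Formula: (1 + r_real) = (1 + r_nom) / (1 + inflation)
Substituting: (1 + r_real) = 1.0573 / 1.0564
(1 + r_real) = 1.000852
r_real = 1.000852 - 1 = 0.000852

0.000852


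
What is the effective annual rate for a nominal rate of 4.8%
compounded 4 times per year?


Formula: EAR = (1 + r/m)^m - 1
Period rate: r/m = 0.048 / 4 = 0.012
Compounding: (1 + 0.012)^4 = 1.048871
EAR = 1.048871 - 1 = 0.048871

0.048871


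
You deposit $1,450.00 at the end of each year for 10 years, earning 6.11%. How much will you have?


Formula: FV = PMT * ((1+r)^n - 1) / r
Growth factor: (1 + 0.0611)^10 = 1.809519
Numerator: 1.809519 - 1 = 0.809519
FV = $1,450.00 * 0.809519 / 0.0611 = $19,211.17

$19,211.17


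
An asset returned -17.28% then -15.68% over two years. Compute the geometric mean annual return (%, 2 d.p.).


Formula: Geometric mean = ((1+r1)*(1+r2))^(1/2) - 1
Product: (1 + -0.1728) * (1 + -0.1568) = 0.8272 * 0.8432 = 0.697495
Square root: 0.697495^0.5 = 0.835162
Geometric mean = 0.835162 - 1 = -0.164838
As percentage: -16.48%

-16.48%


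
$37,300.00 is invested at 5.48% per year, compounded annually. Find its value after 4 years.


Formula: FV = P * (1 + r)^n
Substituting: FV = $37,300.00 * (1 + 0.0548)^4
Growth factor: (1.0548)^4 = 1.237886
FV = $37,300.00 * 1.237886 = $46,173.13

$46,173.13


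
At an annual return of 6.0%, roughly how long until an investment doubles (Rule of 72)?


Formula: Years ≈ 72 / r
Substituting: Years ≈ 72 / 6.0
Years ≈ 12.0

12.0 years


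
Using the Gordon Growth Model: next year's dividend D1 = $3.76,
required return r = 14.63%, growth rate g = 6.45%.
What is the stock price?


Formula: P = D1 / (r - g)
Spread: r - g = 0.1463 - 0.0645 = 0.0818
Substituting: P = $3.76 / 0.0818
P = $45.97

$45.97


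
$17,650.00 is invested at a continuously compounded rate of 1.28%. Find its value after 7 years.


Formula: FV = P * e^(r*t)
Exponent: r*t = 0.0128 * 7 = 0.0896
e^(0.0896) = 1.093737
FV = $17,650.00 * 1.093737 = $19,304.45

$19,304.45


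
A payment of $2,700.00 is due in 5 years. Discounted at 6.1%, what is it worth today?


Formula: PV = FV / (1 + r)^n
Substituting: PV = $2,700.00 / (1 + 0.061)^5
Discount factor: (1.061)^5 = 1.34455
PV = $2,700.00 / 1.34455 = $2,008.11

$2,008.11


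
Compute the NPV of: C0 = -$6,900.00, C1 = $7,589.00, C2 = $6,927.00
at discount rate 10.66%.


Formula: NPV = C0 + C1/(1+r) + C2/(1+r)^2
Discount C1: $7,589.00 / (1 + 0.1066) = $6,857.94
Discount C2: $6,927.00 / (1 + 0.1066)^2 = $5,656.71
NPV = -$6,900.00 + $6,857.94 + $5,656.71 = $5,614.65

$5,614.65


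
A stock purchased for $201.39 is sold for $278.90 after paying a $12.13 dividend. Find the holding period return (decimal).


Formula: HPR = (P1 - P0 + D) / P0
Gain: $278.90 - $201.39 + $12.13 = $89.64
HPR = $89.64 / $201.39 = 0.4451

0.4451


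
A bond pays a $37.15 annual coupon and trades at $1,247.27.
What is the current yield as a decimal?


Formula: Current yield = annual coupon / price
Substituting: CY = $37.15 / $1,247.27
CY = 0.029785

0.029785


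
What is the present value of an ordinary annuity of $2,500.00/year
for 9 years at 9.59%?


Formula: PV = PMT * (1 - (1+r)^(-n)) / r
Discount factor: (1 + 0.0959)^(-9) = 0.438593
Bracket: 1 - 0.438593 = 0.561407
PV = $2,500.00 * 0.561407 / 0.0959 = $14,635.22

$14,635.22


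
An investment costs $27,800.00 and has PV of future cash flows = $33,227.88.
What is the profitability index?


Formula: PI = PV(cash flows) / initial investment
Substituting: PI = $33,227.88 / $27,800.00
PI = 1.1952

1.1952


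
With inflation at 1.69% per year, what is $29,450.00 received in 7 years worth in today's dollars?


Formula: Real value = nominal / (1 + inflation)^years
Price level: (1 + 0.0169)^7 = 1.12447
Real value = $29,450.00 / 1.12447 = $26,190.12

$26,190.12


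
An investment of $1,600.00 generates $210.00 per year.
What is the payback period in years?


Formula: Payback = investment / annual cash flow
Substituting: Payback = $1,600.00 / $210.00
Payback = 7.619 years

7.619 years


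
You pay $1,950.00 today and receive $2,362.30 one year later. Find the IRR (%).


Formula: IRR = C1/C0 - 1
Substituting: IRR = $2,362.30 / $1,950.00 - 1
Ratio: 1.211436 - 1 = 0.211436
IRR = 21.1436%

21.1436%


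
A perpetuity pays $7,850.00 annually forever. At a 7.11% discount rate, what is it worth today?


Formula: PV = C / r
Substituting: PV = $7,850.00 / 0.0711
PV = $110,407.88

$110,407.88


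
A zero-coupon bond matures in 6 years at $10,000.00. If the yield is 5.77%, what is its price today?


Formula: Price = FV / (1 + r)^n
Substituting: Price = $10,000.00 / (1 + 0.0577)^6
Discount factor: (1.0577)^6 = 1.400151
Price = $10,000.00 / 1.400151 = $7,142.08

$7,142.08


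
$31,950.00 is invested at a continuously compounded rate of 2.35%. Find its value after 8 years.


Formula: FV = P * e^(r*t)
Exponent: r*t = 0.0235 * 8 = 0.188
e^(0.188) = 1.206834
FV = $31,950.00 * 1.206834 = $38,558.33

$38,558.33


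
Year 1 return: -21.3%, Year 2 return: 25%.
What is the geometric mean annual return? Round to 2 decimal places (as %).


Formula: Geometric mean = ((1+r1)*(1+r2))^(1/2) - 1
Product: (1 + -0.213) * (1 + 0.25) = 0.787 * 1.25 = 0.98375
Square root: 0.98375^0.5 = 0.991842
Geometric mean = 0.991842 - 1 = -0.008158
As percentage: -0.82%

-0.82%


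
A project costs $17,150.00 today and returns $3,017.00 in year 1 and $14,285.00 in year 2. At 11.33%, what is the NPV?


Formula: NPV = C0 + C1/(1+r) + C2/(1+r)^2
Discount C1: $3,017.00 / (1 + 0.1133) = $2,709.96
Discount C2: $14,285.00 / (1 + 0.1133)^2 = $11,525.40
NPV = -$17,150.00 + $2,709.96 + $11,525.40 = -$2,914.64

-$2,914.64


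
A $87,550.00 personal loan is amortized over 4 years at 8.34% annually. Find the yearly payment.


Formula: PMT = PV * r / (1 - (1+r)^(-n))
Denominator: 1 - (1 + 0.0834)^(-4) = 0.274154
Numerator: $87,550.00 * 0.0834 = 7301.67
PMT = 7301.67 / 0.274154 = $26,633.49

$26,633.49


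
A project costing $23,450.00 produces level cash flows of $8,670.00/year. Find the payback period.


Formula: Payback = investment / annual cash flow
Substituting: Payback = $23,450.00 / $8,670.00
Payback = 2.7047 years

2.7047 years


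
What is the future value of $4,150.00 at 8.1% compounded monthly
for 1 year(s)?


Formula: FV = P * (1 + r/m)^(m*t)
Period rate: r/m = 0.081 / 12 = 0.00675
Total periods: m*t = 12 * 1 = 12
Growth factor: (1 + 0.00675)^12 = 1.084076
FV = $4,150.00 * 1.084076 = $4,498.91

$4,498.91


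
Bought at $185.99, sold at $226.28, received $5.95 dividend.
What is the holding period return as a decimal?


Formula: HPR = (P1 - P0 + D) / P0
Gain: $226.28 - $185.99 + $5.95 = $46.24
HPR = $46.24 / $185.99 = 0.2486

0.2486


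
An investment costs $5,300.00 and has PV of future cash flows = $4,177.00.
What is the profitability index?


Formula: PI = PV(cash flows) / initial investment
Substituting: PI = $4,177.00 / $5,300.00
PI = 0.7881

0.7881


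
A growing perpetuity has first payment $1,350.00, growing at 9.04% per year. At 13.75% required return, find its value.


Formula: PV = C / (r - g)
Spread: r - g = 0.1375 - 0.0904 = 0.0471
Substituting: PV = $1,350.00 / 0.0471
PV = $28,662.42

$28,662.42


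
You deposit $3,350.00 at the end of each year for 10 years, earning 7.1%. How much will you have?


Formula: FV = PMT * ((1+r)^n - 1) / r
Growth factor: (1 + 0.071)^10 = 1.985613
Numerator: 1.985613 - 1 = 0.985613
FV = $3,350.00 * 0.985613 / 0.071 = $46,504.30

$46,504.30


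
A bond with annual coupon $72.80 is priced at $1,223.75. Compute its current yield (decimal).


Formula: Current yield = annual coupon / price
Substituting: CY = $72.80 / $1,223.75
CY = 0.059489

0.059489


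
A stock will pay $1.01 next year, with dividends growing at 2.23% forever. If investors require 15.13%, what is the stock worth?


Formula: P = D1 / (r - g)
Spread: r - g = 0.1513 - 0.0223 = 0.129
Substituting: P = $1.01 / 0.129
P = $7.83

$7.83


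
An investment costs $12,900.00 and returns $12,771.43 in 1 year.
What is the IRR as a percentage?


Formula: IRR = C1/C0 - 1
Substituting: IRR = $12,771.43 / $12,900.00 - 1
Ratio: 0.990033 - 1 = -0.009967
IRR = -0.9967%

-0.9967%


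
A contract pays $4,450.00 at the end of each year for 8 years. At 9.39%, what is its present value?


Formula: PV = PMT * (1 - (1+r)^(-n)) / r
Discount factor: (1 + 0.0939)^(-8) = 0.487729
Bracket: 1 - 0.487729 = 0.512271
PV = $4,450.00 * 0.512271 / 0.0939 = $24,276.93

$24,276.93


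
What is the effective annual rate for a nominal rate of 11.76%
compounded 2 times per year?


Formula: EAR = (1 + r/m)^m - 1
Period rate: r/m = 0.1176 / 2 = 0.0588
Compounding: (1 + 0.0588)^2 = 1.121057
EAR = 1.121057 - 1 = 0.121057

0.121057


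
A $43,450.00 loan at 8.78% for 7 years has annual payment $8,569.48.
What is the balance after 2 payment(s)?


Formula: Balance = PV*(1+r)^k - PMT*((1+r)^k - 1)/r
Growth: (1 + 0.0878)^2 = 1.183309
Accumulated factor: ((1+r)^k - 1)/r = 2.0878
Balance = $43,450.00 * 1.183309 - $8,569.48 * 2.0878
Balance = $33,523.41

$33,523.41


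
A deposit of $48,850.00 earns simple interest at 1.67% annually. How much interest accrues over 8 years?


Formula: I = P * r * t
Substituting: I = $48,850.00 * 0.0167 * 8
Step: I = $48,850.00 * 0.1336
I = $6,526.36

$6,526.36


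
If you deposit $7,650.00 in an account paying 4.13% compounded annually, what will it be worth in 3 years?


Formula: FV = P * (1 + r)^n
Substituting: FV = $7,650.00 * (1 + 0.0413)^3
Growth factor: (1.0413)^3 = 1.129088
FV = $7,650.00 * 1.129088 = $8,637.52

$8,637.52


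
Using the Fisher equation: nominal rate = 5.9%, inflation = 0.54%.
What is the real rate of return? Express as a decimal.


Formula: (1 + r_real) = (1 + r_nom) / (1 + inflation)
Substituting: (1 + r_real) = 1.059 / 1.0054
(1 + r_real) = 1.053312
r_real = 1.053312 - 1 = 0.053312

0.053312


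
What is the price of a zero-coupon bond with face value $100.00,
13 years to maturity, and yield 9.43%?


Formula: Price = FV / (1 + r)^n
Substituting: Price = $100.00 / (1 + 0.0943)^13
Discount factor: (1.0943)^13 = 3.226808
Price = $100.00 / 3.226808 = $30.99

$30.99


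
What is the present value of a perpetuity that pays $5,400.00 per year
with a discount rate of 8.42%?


Formula: PV = C / r
Substituting: PV = $5,400.00 / 0.0842
PV = $64,133.02

$64,133.02


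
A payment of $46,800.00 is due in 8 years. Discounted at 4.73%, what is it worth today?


Formula: PV = FV / (1 + r)^n
Substituting: PV = $46,800.00 / (1 + 0.0473)^8
Discount factor: (1.0473)^8 = 1.447334
PV = $46,800.00 / 1.447334 = $32,335.31

$32,335.31


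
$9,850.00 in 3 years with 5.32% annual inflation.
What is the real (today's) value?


Formula: Real value = nominal / (1 + inflation)^years
Price level: (1 + 0.0532)^3 = 1.168241
Real value = $9,850.00 / 1.168241 = $8,431.48

$8,431.48


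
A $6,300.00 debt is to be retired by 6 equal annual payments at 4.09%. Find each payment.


Formula: PMT = PV * r / (1 - (1+r)^(-n))
Denominator: 1 - (1 + 0.0409)^(-6) = 0.213777
Numerator: $6,300.00 * 0.0409 = 257.67
PMT = 257.67 / 0.213777 = $1,205.32

$1,205.32


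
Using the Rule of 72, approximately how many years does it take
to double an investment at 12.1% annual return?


Formula: Years ≈ 72 / r
Substituting: Years ≈ 72 / 12.1
Years ≈ 6.0

6.0 years


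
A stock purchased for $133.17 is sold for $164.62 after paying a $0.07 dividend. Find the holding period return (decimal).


Formula: HPR = (P1 - P0 + D) / P0
Gain: $164.62 - $133.17 + $0.07 = $31.52
HPR = $31.52 / $133.17 = 0.2367

0.2367


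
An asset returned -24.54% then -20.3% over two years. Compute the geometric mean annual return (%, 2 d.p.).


Formula: Geometric mean = ((1+r1)*(1+r2))^(1/2) - 1
Product: (1 + -0.2454) * (1 + -0.203) = 0.7546 * 0.797 = 0.601416
Square root: 0.601416^0.5 = 0.77551
Geometric mean = 0.77551 - 1 = -0.22449
As percentage: -22.45%

-22.45%


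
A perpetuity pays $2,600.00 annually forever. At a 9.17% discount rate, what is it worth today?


Formula: PV = C / r
Substituting: PV = $2,600.00 / 0.0917
PV = $28,353.33

$28,353.33


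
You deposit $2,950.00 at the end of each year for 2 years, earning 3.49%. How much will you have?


Formula: FV = PMT * ((1+r)^n - 1) / r
Growth factor: (1 + 0.0349)^2 = 1.071018
Numerator: 1.071018 - 1 = 0.071018
FV = $2,950.00 * 0.071018 / 0.0349 = $6,002.96

$6,002.96


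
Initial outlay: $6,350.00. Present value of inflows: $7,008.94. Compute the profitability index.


Formula: PI = PV(cash flows) / initial investment
Substituting: PI = $7,008.94 / $6,350.00
PI = 1.1038

1.1038


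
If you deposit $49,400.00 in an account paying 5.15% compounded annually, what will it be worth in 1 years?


Formula: FV = P * (1 + r)^n
Substituting: FV = $49,400.00 * (1 + 0.0515)^1
Growth factor: (1.0515)^1 = 1.0515
FV = $49,400.00 * 1.0515 = $51,944.10

$51,944.10


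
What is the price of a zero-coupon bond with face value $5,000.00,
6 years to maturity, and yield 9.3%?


Formula: Price = FV / (1 + r)^n
Substituting: Price = $5,000.00 / (1 + 0.093)^6
Discount factor: (1.093)^6 = 1.704987
Price = $5,000.00 / 1.704987 = $2,932.57

$2,932.57


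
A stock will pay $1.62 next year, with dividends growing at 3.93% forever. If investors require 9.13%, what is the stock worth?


Formula: P = D1 / (r - g)
Spread: r - g = 0.0913 - 0.0393 = 0.052
Substituting: P = $1.62 / 0.052
P = $31.15

$31.15


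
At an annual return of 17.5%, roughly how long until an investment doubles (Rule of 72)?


Formula: Years ≈ 72 / r
Substituting: Years ≈ 72 / 17.5
Years ≈ 4.1

4.1 years


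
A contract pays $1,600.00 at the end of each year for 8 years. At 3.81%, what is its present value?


Formula: PV = PMT * (1 - (1+r)^(-n)) / r
Discount factor: (1 + 0.0381)^(-8) = 0.741458
Bracket: 1 - 0.741458 = 0.258542
PV = $1,600.00 * 0.258542 / 0.0381 = $10,857.41

$10,857.41


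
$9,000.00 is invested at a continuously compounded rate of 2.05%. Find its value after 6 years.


Formula: FV = P * e^(r*t)
Exponent: r*t = 0.0205 * 6 = 0.123
e^(0.123) = 1.130884
FV = $9,000.00 * 1.130884 = $10,177.96

$10,177.96


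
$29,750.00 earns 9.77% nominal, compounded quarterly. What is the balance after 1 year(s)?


Formula: FV = P * (1 + r/m)^(m*t)
Period rate: r/m = 0.0977 / 4 = 0.024425
Total periods: m*t = 4 * 1 = 4
Growth factor: (1 + 0.024425)^4 = 1.101338
FV = $29,750.00 * 1.101338 = $32,764.81

$32,764.81


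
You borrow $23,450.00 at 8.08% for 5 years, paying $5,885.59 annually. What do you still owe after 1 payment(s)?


Formula: Balance = PV*(1+r)^k - PMT*((1+r)^k - 1)/r
Growth: (1 + 0.0808)^1 = 1.0808
Accumulated factor: ((1+r)^k - 1)/r = 1.0
Balance = $23,450.00 * 1.0808 - $5,885.59 * 1.0
Balance = $19,459.17

$19,459.17


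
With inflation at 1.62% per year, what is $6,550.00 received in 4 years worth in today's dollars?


Formula: Real value = nominal / (1 + inflation)^years
Price level: (1 + 0.0162)^4 = 1.066392
Real value = $6,550.00 / 1.066392 = $6,142.21

$6,142.21


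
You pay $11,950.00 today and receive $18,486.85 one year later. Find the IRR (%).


Formula: IRR = C1/C0 - 1
Substituting: IRR = $18,486.85 / $11,950.00 - 1
Ratio: 1.547017 - 1 = 0.547017
IRR = 54.7017%

54.7017%


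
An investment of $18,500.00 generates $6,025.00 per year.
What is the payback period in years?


Formula: Payback = investment / annual cash flow
Substituting: Payback = $18,500.00 / $6,025.00
Payback = 3.0705 years

3.0705 years


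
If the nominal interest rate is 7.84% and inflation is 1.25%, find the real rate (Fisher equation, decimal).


Formula: (1 + r_real) = (1 + r_nom) / (1 + inflation)
Substituting: (1 + r_real) = 1.0784 / 1.0125
(1 + r_real) = 1.065086
r_real = 1.065086 - 1 = 0.065086

0.065086


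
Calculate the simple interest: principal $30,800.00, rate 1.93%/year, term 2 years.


Formula: I = P * r * t
Substituting: I = $30,800.00 * 0.0193 * 2
Step: I = $30,800.00 * 0.0386
I = $1,188.88

$1,188.88


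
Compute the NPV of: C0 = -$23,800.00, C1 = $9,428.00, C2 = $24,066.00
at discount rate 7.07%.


Formula: NPV = C0 + C1/(1+r) + C2/(1+r)^2
Discount C1: $9,428.00 / (1 + 0.0707) = $8,805.45
Discount C2: $24,066.00 / (1 + 0.0707)^2 = $20,992.70
NPV = -$23,800.00 + $8,805.45 + $20,992.70 = $5,998.15

$5,998.15


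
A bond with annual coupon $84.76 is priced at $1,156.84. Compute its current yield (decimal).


Formula: Current yield = annual coupon / price
Substituting: CY = $84.76 / $1,156.84
CY = 0.073269

0.073269


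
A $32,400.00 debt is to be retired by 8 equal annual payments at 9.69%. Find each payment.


Formula: PMT = PV * r / (1 - (1+r)^(-n))
Denominator: 1 - (1 + 0.0969)^(-8) = 0.52284
Numerator: $32,400.00 * 0.0969 = 3139.56
PMT = 3139.56 / 0.52284 = $6,004.82

$6,004.82


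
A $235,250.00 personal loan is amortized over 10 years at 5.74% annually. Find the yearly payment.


Formula: PMT = PV * r / (1 - (1+r)^(-n))
Denominator: 1 - (1 + 0.0574)^(-10) = 0.427722
Numerator: $235,250.00 * 0.0574 = 13503.35
PMT = 13503.35 / 0.427722 = $31,570.38

$31,570.38


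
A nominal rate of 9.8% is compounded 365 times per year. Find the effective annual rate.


Formula: EAR = (1 + r/m)^m - 1
Period rate: r/m = 0.098 / 365 = 0.000268
Compounding: (1 + 0.000268)^365 = 1.102948
EAR = 1.102948 - 1 = 0.102948

0.102948


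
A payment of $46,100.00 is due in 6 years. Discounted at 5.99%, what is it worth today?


Formula: PV = FV / (1 + r)^n
Substituting: PV = $46,100.00 / (1 + 0.0599)^6
Discount factor: (1.0599)^6 = 1.417716
PV = $46,100.00 / 1.417716 = $32,517.08

$32,517.08


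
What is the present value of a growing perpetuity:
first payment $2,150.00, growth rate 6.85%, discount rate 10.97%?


Formula: PV = C / (r - g)
Spread: r - g = 0.1097 - 0.0685 = 0.0412
Substituting: PV = $2,150.00 / 0.0412
PV = $52,184.47

$52,184.47


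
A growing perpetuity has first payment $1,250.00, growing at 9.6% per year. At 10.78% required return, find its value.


Formula: PV = C / (r - g)
Spread: r - g = 0.1078 - 0.096 = 0.0118
Substituting: PV = $1,250.00 / 0.0118
PV = $105,932.20

$105,932.20


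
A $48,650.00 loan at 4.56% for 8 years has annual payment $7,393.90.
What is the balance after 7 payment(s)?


Formula: Balance = PV*(1+r)^k - PMT*((1+r)^k - 1)/r
Growth: (1 + 0.0456)^7 = 1.366341
Accumulated factor: ((1+r)^k - 1)/r = 8.033788
Balance = $48,650.00 * 1.366341 - $7,393.90 * 8.033788
Balance = $7,071.45

$7,071.45


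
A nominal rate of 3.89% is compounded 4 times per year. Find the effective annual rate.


Formula: EAR = (1 + r/m)^m - 1
Period rate: r/m = 0.0389 / 4 = 0.009725
Compounding: (1 + 0.009725)^4 = 1.039471
EAR = 1.039471 - 1 = 0.039471

0.039471


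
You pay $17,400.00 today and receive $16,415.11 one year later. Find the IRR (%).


Formula: IRR = C1/C0 - 1
Substituting: IRR = $16,415.11 / $17,400.00 - 1
Ratio: 0.943397 - 1 = -0.056603
IRR = -5.6603%

-5.6603%


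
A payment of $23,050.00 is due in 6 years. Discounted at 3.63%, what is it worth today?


Formula: PV = FV / (1 + r)^n
Substituting: PV = $23,050.00 / (1 + 0.0363)^6
Discount factor: (1.0363)^6 = 1.238548
PV = $23,050.00 / 1.238548 = $18,610.50

$18,610.50


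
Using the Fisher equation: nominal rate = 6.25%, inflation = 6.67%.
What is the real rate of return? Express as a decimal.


Formula: (1 + r_real) = (1 + r_nom) / (1 + inflation)
Substituting: (1 + r_real) = 1.0625 / 1.0667
(1 + r_real) = 0.996063
r_real = 0.996063 - 1 = -0.003937

-0.003937


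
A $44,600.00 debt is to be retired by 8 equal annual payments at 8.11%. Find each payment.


Formula: PMT = PV * r / (1 - (1+r)^(-n))
Denominator: 1 - (1 + 0.0811)^(-8) = 0.464113
Numerator: $44,600.00 * 0.0811 = 3617.06
PMT = 3617.06 / 0.464113 = $7,793.49

$7,793.49


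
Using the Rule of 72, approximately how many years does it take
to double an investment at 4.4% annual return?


Formula: Years ≈ 72 / r
Substituting: Years ≈ 72 / 4.4
Years ≈ 16.4

16.4 years


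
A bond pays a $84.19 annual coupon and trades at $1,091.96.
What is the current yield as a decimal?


Formula: Current yield = annual coupon / price
Substituting: CY = $84.19 / $1,091.96
CY = 0.0771

0.0771


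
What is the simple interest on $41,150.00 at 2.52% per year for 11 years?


Formula: I = P * r * t
Substituting: I = $41,150.00 * 0.0252 * 11
Step: I = $41,150.00 * 0.2772
I = $11,406.78

$11,406.78


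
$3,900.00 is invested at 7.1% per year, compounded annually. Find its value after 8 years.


Formula: FV = P * (1 + r)^n
Substituting: FV = $3,900.00 * (1 + 0.071)^8
Growth factor: (1.071)^8 = 1.731075
FV = $3,900.00 * 1.731075 = $6,751.19

$6,751.19


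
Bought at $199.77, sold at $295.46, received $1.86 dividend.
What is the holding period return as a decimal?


Formula: HPR = (P1 - P0 + D) / P0
Gain: $295.46 - $199.77 + $1.86 = $97.55
HPR = $97.55 / $199.77 = 0.4883

0.4883


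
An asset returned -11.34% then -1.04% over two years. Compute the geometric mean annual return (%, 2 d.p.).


Formula: Geometric mean = ((1+r1)*(1+r2))^(1/2) - 1
Product: (1 + -0.1134) * (1 + -0.0104) = 0.8866 * 0.9896 = 0.877379
Square root: 0.877379^0.5 = 0.936685
Geometric mean = 0.936685 - 1 = -0.063315
As percentage: -6.33%

-6.33%


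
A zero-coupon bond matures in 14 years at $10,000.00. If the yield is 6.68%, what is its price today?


Formula: Price = FV / (1 + r)^n
Substituting: Price = $10,000.00 / (1 + 0.0668)^14
Discount factor: (1.0668)^14 = 2.472647
Price = $10,000.00 / 2.472647 = $4,044.25

$4,044.25


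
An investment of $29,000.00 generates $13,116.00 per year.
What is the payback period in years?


Formula: Payback = investment / annual cash flow
Substituting: Payback = $29,000.00 / $13,116.00
Payback = 2.211 years

2.211 years


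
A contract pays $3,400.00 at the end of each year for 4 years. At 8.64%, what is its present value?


Formula: PV = PMT * (1 - (1+r)^(-n)) / r
Discount factor: (1 + 0.0864)^(-4) = 0.717862
Bracket: 1 - 0.717862 = 0.282138
PV = $3,400.00 * 0.282138 / 0.0864 = $11,102.65

$11,102.65


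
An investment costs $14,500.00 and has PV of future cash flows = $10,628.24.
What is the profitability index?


Formula: PI = PV(cash flows) / initial investment
Substituting: PI = $10,628.24 / $14,500.00
PI = 0.733

0.733


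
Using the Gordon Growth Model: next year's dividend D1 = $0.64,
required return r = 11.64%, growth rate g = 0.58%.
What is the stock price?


Formula: P = D1 / (r - g)
Spread: r - g = 0.1164 - 0.0058 = 0.1106
Substituting: P = $0.64 / 0.1106
P = $5.79

$5.79


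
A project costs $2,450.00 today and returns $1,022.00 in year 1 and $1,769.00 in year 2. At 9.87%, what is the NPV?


Formula: NPV = C0 + C1/(1+r) + C2/(1+r)^2
Discount C1: $1,022.00 / (1 + 0.0987) = $930.19
Discount C2: $1,769.00 / (1 + 0.0987)^2 = $1,465.45
NPV = -$2,450.00 + $930.19 + $1,465.45 = -$54.36

-$54.36


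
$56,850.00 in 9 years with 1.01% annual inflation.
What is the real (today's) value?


Formula: Real value = nominal / (1 + inflation)^years
Price level: (1 + 0.0101)^9 = 1.09466
Real value = $56,850.00 / 1.09466 = $51,933.92

$51,933.92


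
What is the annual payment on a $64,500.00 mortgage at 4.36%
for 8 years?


Formula: PMT = PV * r / (1 - (1+r)^(-n))
Denominator: 1 - (1 + 0.0436)^(-8) = 0.289233
Numerator: $64,500.00 * 0.0436 = 2812.2
PMT = 2812.2 / 0.289233 = $9,722.97

$9,722.97


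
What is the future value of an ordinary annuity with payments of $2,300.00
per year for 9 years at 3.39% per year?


Formula: FV = PMT * ((1+r)^n - 1) / r
Growth factor: (1 + 0.0339)^9 = 1.349916
Numerator: 1.349916 - 1 = 0.349916
FV = $2,300.00 * 0.349916 / 0.0339 = $23,740.63

$23,740.63


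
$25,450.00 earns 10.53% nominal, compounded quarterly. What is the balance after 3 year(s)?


Formula: FV = P * (1 + r/m)^(m*t)
Period rate: r/m = 0.1053 / 4 = 0.026325
Total periods: m*t = 4 * 3 = 12
Growth factor: (1 + 0.026325)^12 = 1.3659
FV = $25,450.00 * 1.3659 = $34,762.15

$34,762.15


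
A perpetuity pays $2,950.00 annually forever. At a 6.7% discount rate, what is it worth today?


Formula: PV = C / r
Substituting: PV = $2,950.00 / 0.067
PV = $44,029.85

$44,029.85


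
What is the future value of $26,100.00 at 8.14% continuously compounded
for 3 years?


Formula: FV = P * e^(r*t)
Exponent: r*t = 0.0814 * 3 = 0.2442
e^(0.2442) = 1.2766
FV = $26,100.00 * 1.2766 = $33,319.25

$33,319.25


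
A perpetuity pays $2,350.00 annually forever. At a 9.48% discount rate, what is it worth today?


Formula: PV = C / r
Substituting: PV = $2,350.00 / 0.0948
PV = $24,789.03

$24,789.03


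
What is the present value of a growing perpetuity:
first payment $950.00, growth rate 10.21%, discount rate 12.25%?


Formula: PV = C / (r - g)
Spread: r - g = 0.1225 - 0.1021 = 0.0204
Substituting: PV = $950.00 / 0.0204
PV = $46,568.63

$46,568.63


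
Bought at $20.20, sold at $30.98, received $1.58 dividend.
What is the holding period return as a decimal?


Formula: HPR = (P1 - P0 + D) / P0
Gain: $30.98 - $20.20 + $1.58 = $12.36
HPR = $12.36 / $20.20 = 0.6119

0.6119


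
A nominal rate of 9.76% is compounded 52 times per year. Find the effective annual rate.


Formula: EAR = (1 + r/m)^m - 1
Period rate: r/m = 0.0976 / 52 = 0.001877
Compounding: (1 + 0.001877)^52 = 1.102421
EAR = 1.102421 - 1 = 0.102421

0.102421


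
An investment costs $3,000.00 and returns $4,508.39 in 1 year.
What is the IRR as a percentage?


Formula: IRR = C1/C0 - 1
Substituting: IRR = $4,508.39 / $3,000.00 - 1
Ratio: 1.502797 - 1 = 0.502797
IRR = 50.2797%

50.2797%


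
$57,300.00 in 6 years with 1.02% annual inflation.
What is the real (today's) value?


Formula: Real value = nominal / (1 + inflation)^years
Price level: (1 + 0.0102)^6 = 1.062782
Real value = $57,300.00 / 1.062782 = $53,915.10

$53,915.10


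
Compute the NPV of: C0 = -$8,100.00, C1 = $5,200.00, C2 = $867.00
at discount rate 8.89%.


Formula: NPV = C0 + C1/(1+r) + C2/(1+r)^2
Discount C1: $5,200.00 / (1 + 0.0889) = $4,775.46
Discount C2: $867.00 / (1 + 0.0889)^2 = $731.21
NPV = -$8,100.00 + $4,775.46 + $731.21 = -$2,593.33

-$2,593.33


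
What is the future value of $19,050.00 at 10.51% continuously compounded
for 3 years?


Formula: FV = P * e^(r*t)
Exponent: r*t = 0.1051 * 3 = 0.3153
e^(0.3153) = 1.37067
FV = $19,050.00 * 1.37067 = $26,111.27

$26,111.27


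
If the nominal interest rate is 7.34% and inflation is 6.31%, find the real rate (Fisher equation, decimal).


Formula: (1 + r_real) = (1 + r_nom) / (1 + inflation)
Substituting: (1 + r_real) = 1.0734 / 1.0631
(1 + r_real) = 1.009689
r_real = 1.009689 - 1 = 0.009689

0.009689


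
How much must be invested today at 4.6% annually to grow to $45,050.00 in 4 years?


Formula: PV = FV / (1 + r)^n
Substituting: PV = $45,050.00 / (1 + 0.046)^4
Discount factor: (1.046)^4 = 1.19709
PV = $45,050.00 / 1.19709 = $37,632.93

$37,632.93


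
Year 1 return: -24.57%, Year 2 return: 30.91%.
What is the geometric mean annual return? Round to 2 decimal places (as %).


Formula: Geometric mean = ((1+r1)*(1+r2))^(1/2) - 1
Product: (1 + -0.2457) * (1 + 0.3091) = 0.7543 * 1.3091 = 0.987454
Square root: 0.987454^0.5 = 0.993707
Geometric mean = 0.993707 - 1 = -0.006293
As percentage: -0.63%

-0.63%


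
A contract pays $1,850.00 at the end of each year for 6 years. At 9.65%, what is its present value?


Formula: PV = PMT * (1 - (1+r)^(-n)) / r
Discount factor: (1 + 0.0965)^(-6) = 0.575371
Bracket: 1 - 0.575371 = 0.424629
PV = $1,850.00 * 0.424629 / 0.0965 = $8,140.55

$8,140.55


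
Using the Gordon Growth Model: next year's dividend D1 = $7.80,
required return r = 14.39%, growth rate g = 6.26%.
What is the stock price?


Formula: P = D1 / (r - g)
Spread: r - g = 0.1439 - 0.0626 = 0.0813
Substituting: P = $7.80 / 0.0813
P = $95.94

$95.94


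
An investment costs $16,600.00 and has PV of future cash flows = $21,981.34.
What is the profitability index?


Formula: PI = PV(cash flows) / initial investment
Substituting: PI = $21,981.34 / $16,600.00
PI = 1.3242

1.3242


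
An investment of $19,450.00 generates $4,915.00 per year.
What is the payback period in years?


Formula: Payback = investment / annual cash flow
Substituting: Payback = $19,450.00 / $4,915.00
Payback = 3.9573 years

3.9573 years


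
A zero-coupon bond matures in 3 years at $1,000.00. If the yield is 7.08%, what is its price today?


Formula: Price = FV / (1 + r)^n
Substituting: Price = $1,000.00 / (1 + 0.0708)^3
Discount factor: (1.0708)^3 = 1.227793
Price = $1,000.00 / 1.227793 = $814.47

$814.47


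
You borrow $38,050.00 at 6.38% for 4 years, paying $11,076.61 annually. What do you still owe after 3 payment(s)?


Formula: Balance = PV*(1+r)^k - PMT*((1+r)^k - 1)/r
Growth: (1 + 0.0638)^3 = 1.203871
Accumulated factor: ((1+r)^k - 1)/r = 3.19547
Balance = $38,050.00 * 1.203871 - $11,076.61 * 3.19547
Balance = $10,412.31

$10,412.31


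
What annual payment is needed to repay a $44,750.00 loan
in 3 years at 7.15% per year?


Formula: PMT = PV * r / (1 - (1+r)^(-n))
Denominator: 1 - (1 + 0.0715)^(-3) = 0.187126
Numerator: $44,750.00 * 0.0715 = 3199.625
PMT = 3199.625 / 0.187126 = $17,098.81

$17,098.81


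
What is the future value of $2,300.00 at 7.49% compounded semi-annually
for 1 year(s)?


Formula: FV = P * (1 + r/m)^(m*t)
Period rate: r/m = 0.0749 / 2 = 0.03745
Total periods: m*t = 2 * 1 = 2
Growth factor: (1 + 0.03745)^2 = 1.076303
FV = $2,300.00 * 1.076303 = $2,475.50

$2,475.50


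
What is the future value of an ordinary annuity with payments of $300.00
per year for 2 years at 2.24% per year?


Formula: FV = PMT * ((1+r)^n - 1) / r
Growth factor: (1 + 0.0224)^2 = 1.045302
Numerator: 1.045302 - 1 = 0.045302
FV = $300.00 * 0.045302 / 0.0224 = $606.72

$606.72


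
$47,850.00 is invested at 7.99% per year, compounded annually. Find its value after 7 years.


Formula: FV = P * (1 + r)^n
Substituting: FV = $47,850.00 * (1 + 0.0799)^7
Growth factor: (1.0799)^7 = 1.712714
FV = $47,850.00 * 1.712714 = $81,953.35

$81,953.35


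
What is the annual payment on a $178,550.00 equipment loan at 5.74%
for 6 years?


Formula: PMT = PV * r / (1 - (1+r)^(-n))
Denominator: 1 - (1 + 0.0574)^(-6) = 0.284575
Numerator: $178,550.00 * 0.0574 = 10248.77
PMT = 10248.77 / 0.284575 = $36,014.31

$36,014.31


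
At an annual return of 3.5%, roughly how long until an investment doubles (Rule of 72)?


Formula: Years ≈ 72 / r
Substituting: Years ≈ 72 / 3.5
Years ≈ 20.6

20.6 years


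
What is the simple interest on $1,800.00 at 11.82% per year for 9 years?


Formula: I = P * r * t
Substituting: I = $1,800.00 * 0.1182 * 9
Step: I = $1,800.00 * 1.0638
I = $1,914.84

$1,914.84


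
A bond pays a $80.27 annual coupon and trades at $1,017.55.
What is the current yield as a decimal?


Formula: Current yield = annual coupon / price
Substituting: CY = $80.27 / $1,017.55
CY = 0.078886

0.078886


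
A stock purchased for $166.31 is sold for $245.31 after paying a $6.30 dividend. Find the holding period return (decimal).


Formula: HPR = (P1 - P0 + D) / P0
Gain: $245.31 - $166.31 + $6.30 = $85.30
HPR = $85.30 / $166.31 = 0.5129

0.5129


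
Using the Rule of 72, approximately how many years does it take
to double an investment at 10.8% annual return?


Formula: Years ≈ 72 / r
Substituting: Years ≈ 72 / 10.8
Years ≈ 6.7

6.7 years


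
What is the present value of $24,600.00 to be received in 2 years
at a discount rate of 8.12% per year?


Formula: PV = FV / (1 + r)^n
Substituting: PV = $24,600.00 / (1 + 0.0812)^2
Discount factor: (1.0812)^2 = 1.168993
PV = $24,600.00 / 1.168993 = $21,043.75

$21,043.75


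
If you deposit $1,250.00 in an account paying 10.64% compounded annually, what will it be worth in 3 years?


Formula: FV = P * (1 + r)^n
Substituting: FV = $1,250.00 * (1 + 0.1064)^3
Growth factor: (1.1064)^3 = 1.354367
FV = $1,250.00 * 1.354367 = $1,692.96

$1,692.96


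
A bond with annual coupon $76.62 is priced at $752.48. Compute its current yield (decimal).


Formula: Current yield = annual coupon / price
Substituting: CY = $76.62 / $752.48
CY = 0.101823

0.101823


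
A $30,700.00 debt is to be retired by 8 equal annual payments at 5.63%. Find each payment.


Formula: PMT = PV * r / (1 - (1+r)^(-n))
Denominator: 1 - (1 + 0.0563)^(-8) = 0.354789
Numerator: $30,700.00 * 0.0563 = 1728.41
PMT = 1728.41 / 0.354789 = $4,871.66

$4,871.66


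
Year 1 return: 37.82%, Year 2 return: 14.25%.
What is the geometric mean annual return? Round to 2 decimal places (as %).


Formula: Geometric mean = ((1+r1)*(1+r2))^(1/2) - 1
Product: (1 + 0.3782) * (1 + 0.1425) = 1.3782 * 1.1425 = 1.574593
Square root: 1.574593^0.5 = 1.254828
Geometric mean = 1.254828 - 1 = 0.254828
As percentage: 25.48%

25.48%


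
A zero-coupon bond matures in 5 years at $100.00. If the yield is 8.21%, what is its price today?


Formula: Price = FV / (1 + r)^n
Substituting: Price = $100.00 / (1 + 0.0821)^5
Discount factor: (1.0821)^5 = 1.483669
Price = $100.00 / 1.483669 = $67.40

$67.40


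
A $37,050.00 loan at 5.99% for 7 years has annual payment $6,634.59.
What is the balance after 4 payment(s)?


Formula: Balance = PV*(1+r)^k - PMT*((1+r)^k - 1)/r
Growth: (1 + 0.0599)^4 = 1.262001
Accumulated factor: ((1+r)^k - 1)/r = 4.373967
Balance = $37,050.00 * 1.262001 - $6,634.59 * 4.373967
Balance = $17,737.65

$17,737.65
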